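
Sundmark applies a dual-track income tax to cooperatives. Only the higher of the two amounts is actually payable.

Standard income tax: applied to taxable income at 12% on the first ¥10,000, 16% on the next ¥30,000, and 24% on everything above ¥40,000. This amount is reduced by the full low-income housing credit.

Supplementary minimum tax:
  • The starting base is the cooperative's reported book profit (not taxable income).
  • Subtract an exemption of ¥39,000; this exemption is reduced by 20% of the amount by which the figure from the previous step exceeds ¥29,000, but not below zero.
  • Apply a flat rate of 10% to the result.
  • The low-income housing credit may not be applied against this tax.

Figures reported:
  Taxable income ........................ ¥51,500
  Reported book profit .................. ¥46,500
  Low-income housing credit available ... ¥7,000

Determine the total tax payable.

¥1,760

Supplementary minimum tax:
  Base (reported book profit): ¥46,500
  Exemption: ¥39,000 − 20% × (¥46,500 − ¥29,000) = ¥39,000 − ¥3,500 = ¥35,500
  Base: ¥46,500 − ¥35,500 = ¥11,000
  ¥11,000 × 10% = ¥1,100

Standard income tax:
  ¥10,000 × 12% = ¥1,200
  ¥30,000 × 16% = ¥4,800
  ¥11,500 × 24% = ¥2,760
  → ¥8,760
  Less low-income housing credit ¥7,000 → ¥1,760

¥1,760 > ¥1,100, so the standard income tax governs.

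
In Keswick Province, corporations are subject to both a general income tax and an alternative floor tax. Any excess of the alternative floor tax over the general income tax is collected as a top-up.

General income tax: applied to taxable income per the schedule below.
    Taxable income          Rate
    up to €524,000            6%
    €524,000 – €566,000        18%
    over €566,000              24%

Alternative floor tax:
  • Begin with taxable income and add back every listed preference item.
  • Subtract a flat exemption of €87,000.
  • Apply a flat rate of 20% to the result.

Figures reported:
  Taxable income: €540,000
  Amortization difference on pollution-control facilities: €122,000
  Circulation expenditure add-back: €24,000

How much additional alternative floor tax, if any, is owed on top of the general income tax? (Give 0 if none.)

€85,480

Alternative floor tax:
  Adjusted income: €540,000 + €122,000 + €24,000 = €686,000
  Less exemption €87,000 → base €599,000
  €599,000 × 20% = €119,800

General income tax:
  €524,000 × 6% = €31,440
  €16,000 × 18% = €2,880
  → €34,320

Excess of alternative floor tax over general income tax: €119,800 − €34,320 = €85,480.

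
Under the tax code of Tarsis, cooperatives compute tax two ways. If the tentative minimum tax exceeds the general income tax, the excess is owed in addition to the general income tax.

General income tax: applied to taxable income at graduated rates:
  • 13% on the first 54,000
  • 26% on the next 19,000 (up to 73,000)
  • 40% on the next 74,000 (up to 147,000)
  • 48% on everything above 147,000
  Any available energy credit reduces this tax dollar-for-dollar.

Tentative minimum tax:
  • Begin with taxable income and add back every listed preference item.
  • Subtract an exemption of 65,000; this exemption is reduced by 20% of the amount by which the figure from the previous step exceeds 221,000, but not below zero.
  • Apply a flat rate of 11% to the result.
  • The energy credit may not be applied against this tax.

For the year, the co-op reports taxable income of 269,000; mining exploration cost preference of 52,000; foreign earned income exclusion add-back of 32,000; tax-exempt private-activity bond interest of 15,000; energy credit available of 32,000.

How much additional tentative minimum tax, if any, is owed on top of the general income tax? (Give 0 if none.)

0

Tentative minimum tax:
  Adjusted income: 269,000 + 52,000 + 32,000 + 15,000 = 368,000
  Exemption: 65,000 − 20% × (368,000 − 221,000) = 65,000 − 29,400 = 35,600
  Base: 368,000 − 35,600 = 332,400
  332,400 × 11% = 36,564

General income tax:
  54,000 × 13% = 7,020
  19,000 × 26% = 4,940
  74,000 × 40% = 29,600
  122,000 × 48% = 58,560
  → 100,120
  Less energy credit 32,000 → 68,120

36,564 ≤ 68,120, so no add-on is due.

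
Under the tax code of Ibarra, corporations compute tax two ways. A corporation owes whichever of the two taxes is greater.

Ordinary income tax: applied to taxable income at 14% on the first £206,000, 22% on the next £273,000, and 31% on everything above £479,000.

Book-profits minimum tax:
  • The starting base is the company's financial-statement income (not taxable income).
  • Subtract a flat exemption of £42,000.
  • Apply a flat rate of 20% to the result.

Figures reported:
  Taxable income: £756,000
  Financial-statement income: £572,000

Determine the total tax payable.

£174,770

Ordinary income tax:
  £206,000 × 14% = £28,840
  £273,000 × 22% = £60,060
  £277,000 × 31% = £85,870
  → £174,770

Book-profits minimum tax:
  Base (financial-statement income): £572,000
  Less exemption £42,000 → base £530,000
  £530,000 × 20% = £106,000

£174,770 > £106,000, so the ordinary income tax governs.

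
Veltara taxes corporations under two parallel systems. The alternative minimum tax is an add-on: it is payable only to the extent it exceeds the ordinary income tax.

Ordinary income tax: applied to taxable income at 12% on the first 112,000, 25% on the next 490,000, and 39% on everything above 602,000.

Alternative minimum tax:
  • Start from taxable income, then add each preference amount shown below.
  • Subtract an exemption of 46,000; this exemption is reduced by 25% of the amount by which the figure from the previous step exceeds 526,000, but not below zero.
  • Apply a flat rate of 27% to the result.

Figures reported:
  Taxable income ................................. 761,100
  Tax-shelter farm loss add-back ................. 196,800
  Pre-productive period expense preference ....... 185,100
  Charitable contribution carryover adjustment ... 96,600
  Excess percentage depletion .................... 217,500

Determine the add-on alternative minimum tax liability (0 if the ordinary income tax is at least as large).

195,428

Alternative minimum tax:
  Adjusted income: 761,100 + 196,800 + 185,100 + 96,600 + 217,500 = 1,457,100
  Exemption: 25% × (1,457,100 − 526,000) = 232,775 ≥ 46,000, so the exemption is fully phased out
  Base: 1,457,100 − 0 = 1,457,100
  1,457,100 × 27% = 393,417

Ordinary income tax:
  112,000 × 12% = 13,440
  490,000 × 25% = 122,500
  159,100 × 39% = 62,049
  → 197,989

Excess of alternative minimum tax over ordinary income tax: 393,417 − 197,989 = 195,428.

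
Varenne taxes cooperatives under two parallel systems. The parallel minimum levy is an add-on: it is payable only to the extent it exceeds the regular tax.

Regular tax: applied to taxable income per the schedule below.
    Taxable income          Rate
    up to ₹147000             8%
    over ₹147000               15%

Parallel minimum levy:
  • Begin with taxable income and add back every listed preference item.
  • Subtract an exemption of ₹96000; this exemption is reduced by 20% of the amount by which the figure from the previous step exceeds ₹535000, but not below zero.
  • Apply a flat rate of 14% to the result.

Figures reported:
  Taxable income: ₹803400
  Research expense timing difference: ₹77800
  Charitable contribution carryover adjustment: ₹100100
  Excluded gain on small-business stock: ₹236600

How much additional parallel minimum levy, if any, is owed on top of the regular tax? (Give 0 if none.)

Parallel minimum levy:
  Adjusted income: ₹803400 + ₹77800 + ₹100100 + ₹236600 = ₹1217900
  Exemption: 20% × (₹1217900 − ₹535000) = ₹136580 ≥ ₹96000, so the exemption is fully phased out
  Base: ₹1217900 − ₹0 = ₹1217900
  ₹1217900 × 14% = ₹170506

Regular tax:
  ₹147000 × 8% = ₹11760
  ₹656400 × 15% = ₹98460
  → ₹110220

Excess of parallel minimum levy over regular tax: ₹170506 − ₹110220 = ₹60286.

₹60286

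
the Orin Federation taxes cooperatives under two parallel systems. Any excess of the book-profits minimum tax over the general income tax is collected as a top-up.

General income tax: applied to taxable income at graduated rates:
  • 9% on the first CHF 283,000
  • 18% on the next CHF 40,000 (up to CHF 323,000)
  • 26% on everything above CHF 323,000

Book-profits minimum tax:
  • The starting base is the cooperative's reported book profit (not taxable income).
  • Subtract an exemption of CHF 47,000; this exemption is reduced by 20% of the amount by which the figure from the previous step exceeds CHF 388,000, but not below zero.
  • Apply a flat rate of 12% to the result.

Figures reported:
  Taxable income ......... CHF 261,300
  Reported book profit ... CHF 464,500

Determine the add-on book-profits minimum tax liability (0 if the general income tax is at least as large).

CHF 28,419

Book-profits minimum tax:
  Base (reported book profit): CHF 464,500
  Exemption: CHF 47,000 − 20% × (CHF 464,500 − CHF 388,000) = CHF 47,000 − CHF 15,300 = CHF 31,700
  Base: CHF 464,500 − CHF 31,700 = CHF 432,800
  CHF 432,800 × 12% = CHF 51,936

General income tax:
  CHF 261,300 × 9% = CHF 23,517

Excess of book-profits minimum tax over general income tax: CHF 51,936 − CHF 23,517 = CHF 28,419.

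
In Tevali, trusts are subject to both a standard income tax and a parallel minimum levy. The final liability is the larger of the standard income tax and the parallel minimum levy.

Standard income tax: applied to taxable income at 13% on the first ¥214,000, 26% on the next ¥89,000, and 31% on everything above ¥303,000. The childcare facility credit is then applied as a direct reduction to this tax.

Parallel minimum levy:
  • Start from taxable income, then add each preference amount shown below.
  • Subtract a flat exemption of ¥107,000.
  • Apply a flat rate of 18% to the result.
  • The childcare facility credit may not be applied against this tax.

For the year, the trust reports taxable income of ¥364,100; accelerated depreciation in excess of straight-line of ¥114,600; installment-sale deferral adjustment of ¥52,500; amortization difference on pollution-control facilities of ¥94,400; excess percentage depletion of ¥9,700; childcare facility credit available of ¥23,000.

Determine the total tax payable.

Standard income tax:
  ¥214,000 × 13% = ¥27,820
  ¥89,000 × 26% = ¥23,140
  ¥61,100 × 31% = ¥18,941
  → ¥69,901
  Less childcare facility credit ¥23,000 → ¥46,901

Parallel minimum levy:
  Adjusted income: ¥364,100 + ¥114,600 + ¥52,500 + ¥94,400 + ¥9,700 = ¥635,300
  Less exemption ¥107,000 → base ¥528,300
  ¥528,300 × 18% = ¥95,094

¥95,094 > ¥46,901, so the parallel minimum levy is the binding amount.

¥95,094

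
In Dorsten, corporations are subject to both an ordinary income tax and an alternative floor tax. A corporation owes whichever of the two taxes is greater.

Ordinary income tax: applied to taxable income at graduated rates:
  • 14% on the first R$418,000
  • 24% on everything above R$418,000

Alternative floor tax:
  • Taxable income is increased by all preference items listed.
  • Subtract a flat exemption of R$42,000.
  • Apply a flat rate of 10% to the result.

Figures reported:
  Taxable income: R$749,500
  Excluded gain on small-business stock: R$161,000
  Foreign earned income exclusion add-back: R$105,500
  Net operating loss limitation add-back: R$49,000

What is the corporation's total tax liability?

Ordinary income tax:
  R$418,000 × 14% = R$58,520
  R$331,500 × 24% = R$79,560
  → R$138,080

Alternative floor tax:
  Adjusted income: R$749,500 + R$161,000 + R$105,500 + R$49,000 = R$1,065,000
  Less exemption R$42,000 → base R$1,023,000
  R$1,023,000 × 10% = R$102,300

R$138,080 > R$102,300, so the ordinary income tax governs.

R$138,080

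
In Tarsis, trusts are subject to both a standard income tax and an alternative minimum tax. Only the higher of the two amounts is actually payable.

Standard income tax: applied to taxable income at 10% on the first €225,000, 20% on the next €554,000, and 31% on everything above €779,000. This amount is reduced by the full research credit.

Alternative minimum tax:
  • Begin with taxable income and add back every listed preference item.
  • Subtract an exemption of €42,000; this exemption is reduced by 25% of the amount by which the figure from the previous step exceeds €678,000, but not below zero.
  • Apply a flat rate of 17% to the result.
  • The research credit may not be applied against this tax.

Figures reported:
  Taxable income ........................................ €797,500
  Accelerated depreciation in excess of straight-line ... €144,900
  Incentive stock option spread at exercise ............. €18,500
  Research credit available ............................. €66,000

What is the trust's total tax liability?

€163,353

Alternative minimum tax:
  Adjusted income: €797,500 + €144,900 + €18,500 = €960,900
  Exemption: 25% × (€960,900 − €678,000) = €70,725 ≥ €42,000, so the exemption is fully phased out
  Base: €960,900 − €0 = €960,900
  €960,900 × 17% = €163,353

Standard income tax:
  €225,000 × 10% = €22,500
  €554,000 × 20% = €110,800
  €18,500 × 31% = €5,735
  → €139,035
  Less research credit €66,000 → €73,035

€163,353 > €73,035, so the alternative minimum tax is the binding amount.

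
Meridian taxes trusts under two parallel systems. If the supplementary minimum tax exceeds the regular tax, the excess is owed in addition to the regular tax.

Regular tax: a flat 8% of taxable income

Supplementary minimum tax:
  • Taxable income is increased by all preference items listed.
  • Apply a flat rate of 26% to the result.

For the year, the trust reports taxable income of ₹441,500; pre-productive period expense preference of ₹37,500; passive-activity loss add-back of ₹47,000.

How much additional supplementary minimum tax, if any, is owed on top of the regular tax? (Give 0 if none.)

Regular tax:
  ₹441,500 × 8% = ₹35,320

Supplementary minimum tax:
  Adjusted income: ₹441,500 + ₹37,500 + ₹47,000 = ₹526,000
  ₹526,000 × 26% = ₹136,760

Excess of supplementary minimum tax over regular tax: ₹136,760 − ₹35,320 = ₹101,440.

₹101,440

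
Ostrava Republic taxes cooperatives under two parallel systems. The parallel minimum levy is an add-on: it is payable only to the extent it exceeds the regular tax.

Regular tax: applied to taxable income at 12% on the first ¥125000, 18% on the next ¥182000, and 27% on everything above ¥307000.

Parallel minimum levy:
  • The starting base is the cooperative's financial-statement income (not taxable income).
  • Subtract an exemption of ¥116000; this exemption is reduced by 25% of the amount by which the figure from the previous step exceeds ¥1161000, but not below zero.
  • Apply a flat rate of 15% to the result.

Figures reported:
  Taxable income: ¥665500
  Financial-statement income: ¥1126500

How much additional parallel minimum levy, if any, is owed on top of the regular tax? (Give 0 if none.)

¥7020

Regular tax:
  ¥125000 × 12% = ¥15000
  ¥182000 × 18% = ¥32760
  ¥358500 × 27% = ¥96795
  → ¥144555

Parallel minimum levy:
  Base (financial-statement income): ¥1126500
  Exemption: ¥1126500 ≤ ¥1161000, so full ¥116000 applies
  Base: ¥1126500 − ¥116000 = ¥1010500
  ¥1010500 × 15% = ¥151575

Excess of parallel minimum levy over regular tax: ¥151575 − ¥144555 = ¥7020.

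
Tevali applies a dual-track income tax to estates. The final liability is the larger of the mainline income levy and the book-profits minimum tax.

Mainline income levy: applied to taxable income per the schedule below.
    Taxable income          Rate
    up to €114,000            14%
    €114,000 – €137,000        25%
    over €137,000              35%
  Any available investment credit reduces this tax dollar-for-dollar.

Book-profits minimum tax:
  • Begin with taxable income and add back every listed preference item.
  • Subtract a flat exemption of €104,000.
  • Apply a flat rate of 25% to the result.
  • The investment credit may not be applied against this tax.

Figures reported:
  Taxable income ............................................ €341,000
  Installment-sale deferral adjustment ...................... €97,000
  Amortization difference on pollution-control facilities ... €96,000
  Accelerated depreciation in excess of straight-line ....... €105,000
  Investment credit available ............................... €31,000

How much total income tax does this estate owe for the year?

€133,750

Mainline income levy:
  €114,000 × 14% = €15,960
  €23,000 × 25% = €5,750
  €204,000 × 35% = €71,400
  → €93,110
  Less investment credit €31,000 → €62,110

Book-profits minimum tax:
  Adjusted income: €341,000 + €97,000 + €96,000 + €105,000 = €639,000
  Less exemption €104,000 → base €535,000
  €535,000 × 25% = €133,750

€133,750 > €62,110, so the book-profits minimum tax is the binding amount.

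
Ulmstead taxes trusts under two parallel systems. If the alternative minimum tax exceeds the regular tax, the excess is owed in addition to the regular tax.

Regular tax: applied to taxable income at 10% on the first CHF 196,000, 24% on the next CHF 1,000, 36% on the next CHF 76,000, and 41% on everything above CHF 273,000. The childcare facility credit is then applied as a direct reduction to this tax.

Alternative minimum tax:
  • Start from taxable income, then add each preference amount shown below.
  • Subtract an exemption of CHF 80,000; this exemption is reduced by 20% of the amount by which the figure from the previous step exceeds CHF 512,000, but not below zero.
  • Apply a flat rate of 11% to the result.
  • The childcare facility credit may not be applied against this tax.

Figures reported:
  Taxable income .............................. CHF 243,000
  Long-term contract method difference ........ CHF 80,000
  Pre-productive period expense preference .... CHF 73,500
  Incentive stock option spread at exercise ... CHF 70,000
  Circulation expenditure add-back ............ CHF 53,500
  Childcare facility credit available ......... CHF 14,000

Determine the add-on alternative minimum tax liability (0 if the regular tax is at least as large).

CHF 26,176

Regular tax:
  CHF 196,000 × 10% = CHF 19,600
  CHF 1,000 × 24% = CHF 240
  CHF 46,000 × 36% = CHF 16,560
  → CHF 36,400
  Less childcare facility credit CHF 14,000 → CHF 22,400

Alternative minimum tax:
  Adjusted income: CHF 243,000 + CHF 80,000 + CHF 73,500 + CHF 70,000 + CHF 53,500 = CHF 520,000
  Exemption: CHF 80,000 − 20% × (CHF 520,000 − CHF 512,000) = CHF 80,000 − CHF 1,600 = CHF 78,400
  Base: CHF 520,000 − CHF 78,400 = CHF 441,600
  CHF 441,600 × 11% = CHF 48,576

Excess of alternative minimum tax over regular tax: CHF 48,576 − CHF 22,400 = CHF 26,176.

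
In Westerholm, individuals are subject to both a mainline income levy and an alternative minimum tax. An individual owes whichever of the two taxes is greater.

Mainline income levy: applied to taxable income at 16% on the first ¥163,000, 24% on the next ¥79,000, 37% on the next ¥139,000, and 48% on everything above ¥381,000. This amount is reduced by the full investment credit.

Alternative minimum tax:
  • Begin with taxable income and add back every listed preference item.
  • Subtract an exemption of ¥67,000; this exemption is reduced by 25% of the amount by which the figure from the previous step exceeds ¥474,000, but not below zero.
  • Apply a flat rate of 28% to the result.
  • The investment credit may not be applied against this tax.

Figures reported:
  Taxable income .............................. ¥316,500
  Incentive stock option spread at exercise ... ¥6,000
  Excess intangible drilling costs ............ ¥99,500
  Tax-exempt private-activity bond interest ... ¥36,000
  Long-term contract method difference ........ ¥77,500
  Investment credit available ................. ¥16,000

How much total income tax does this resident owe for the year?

Alternative minimum tax:
  Adjusted income: ¥316,500 + ¥6,000 + ¥99,500 + ¥36,000 + ¥77,500 = ¥535,500
  Exemption: ¥67,000 − 25% × (¥535,500 − ¥474,000) = ¥67,000 − ¥15,375 = ¥51,625
  Base: ¥535,500 − ¥51,625 = ¥483,875
  ¥483,875 × 28% = ¥135,485

Mainline income levy:
  ¥163,000 × 16% = ¥26,080
  ¥79,000 × 24% = ¥18,960
  ¥74,500 × 37% = ¥27,565
  → ¥72,605
  Less investment credit ¥16,000 → ¥56,605

¥135,485 > ¥56,605, so the alternative minimum tax is the binding amount.

¥135,485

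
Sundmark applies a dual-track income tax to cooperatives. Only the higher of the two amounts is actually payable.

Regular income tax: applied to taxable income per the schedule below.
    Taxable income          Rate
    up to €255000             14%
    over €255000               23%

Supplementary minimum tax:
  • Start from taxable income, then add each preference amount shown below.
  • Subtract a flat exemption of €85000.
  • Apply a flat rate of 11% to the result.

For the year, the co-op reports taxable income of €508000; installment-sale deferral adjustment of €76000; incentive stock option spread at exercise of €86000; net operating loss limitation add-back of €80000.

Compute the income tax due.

€93890

Supplementary minimum tax:
  Adjusted income: €508000 + €76000 + €86000 + €80000 = €750000
  Less exemption €85000 → base €665000
  €665000 × 11% = €73150

Regular income tax:
  €255000 × 14% = €35700
  €253000 × 23% = €58190
  → €93890

€93890 > €73150, so the regular income tax governs.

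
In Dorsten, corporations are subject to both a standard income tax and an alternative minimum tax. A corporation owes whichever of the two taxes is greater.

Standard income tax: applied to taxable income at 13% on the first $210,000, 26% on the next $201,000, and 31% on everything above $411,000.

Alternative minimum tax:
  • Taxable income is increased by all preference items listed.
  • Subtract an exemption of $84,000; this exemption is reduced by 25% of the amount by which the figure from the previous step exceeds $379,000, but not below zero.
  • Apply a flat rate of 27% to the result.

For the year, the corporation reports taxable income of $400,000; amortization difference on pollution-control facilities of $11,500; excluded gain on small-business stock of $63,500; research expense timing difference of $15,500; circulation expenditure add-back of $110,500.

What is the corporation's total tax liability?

Alternative minimum tax:
  Adjusted income: $400,000 + $11,500 + $63,500 + $15,500 + $110,500 = $601,000
  Exemption: $84,000 − 25% × ($601,000 − $379,000) = $84,000 − $55,500 = $28,500
  Base: $601,000 − $28,500 = $572,500
  $572,500 × 27% = $154,575

Standard income tax:
  $210,000 × 13% = $27,300
  $190,000 × 26% = $49,400
  → $76,700

$154,575 > $76,700, so the alternative minimum tax is the binding amount.

$154,575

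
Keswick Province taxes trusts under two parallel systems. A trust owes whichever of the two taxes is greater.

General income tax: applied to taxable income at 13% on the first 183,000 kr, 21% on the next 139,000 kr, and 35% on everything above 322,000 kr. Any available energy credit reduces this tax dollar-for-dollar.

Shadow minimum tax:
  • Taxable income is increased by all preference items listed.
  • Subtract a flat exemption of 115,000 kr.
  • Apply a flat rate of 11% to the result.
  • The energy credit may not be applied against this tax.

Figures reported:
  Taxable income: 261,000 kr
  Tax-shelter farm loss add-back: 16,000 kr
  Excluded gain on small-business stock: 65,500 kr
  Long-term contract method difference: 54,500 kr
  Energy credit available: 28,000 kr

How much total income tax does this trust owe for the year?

General income tax:
  183,000 kr × 13% = 23,790 kr
  78,000 kr × 21% = 16,380 kr
  → 40,170 kr
  Less energy credit 28,000 kr → 12,170 kr

Shadow minimum tax:
  Adjusted income: 261,000 kr + 16,000 kr + 65,500 kr + 54,500 kr = 397,000 kr
  Less exemption 115,000 kr → base 282,000 kr
  282,000 kr × 11% = 31,020 kr

31,020 kr > 12,170 kr, so the shadow minimum tax is the binding amount.

31,020 kr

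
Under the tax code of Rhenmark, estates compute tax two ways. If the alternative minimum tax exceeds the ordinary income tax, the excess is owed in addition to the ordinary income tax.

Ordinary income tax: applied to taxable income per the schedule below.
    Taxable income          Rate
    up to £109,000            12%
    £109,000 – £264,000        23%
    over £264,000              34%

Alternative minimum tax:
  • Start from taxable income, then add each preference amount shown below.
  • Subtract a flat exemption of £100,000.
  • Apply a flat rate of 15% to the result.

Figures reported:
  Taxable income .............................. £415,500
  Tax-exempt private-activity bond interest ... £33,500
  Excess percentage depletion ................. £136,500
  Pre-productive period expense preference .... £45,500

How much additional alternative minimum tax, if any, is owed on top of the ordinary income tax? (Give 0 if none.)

£0

Alternative minimum tax:
  Adjusted income: £415,500 + £33,500 + £136,500 + £45,500 = £631,000
  Less exemption £100,000 → base £531,000
  £531,000 × 15% = £79,650

Ordinary income tax:
  £109,000 × 12% = £13,080
  £155,000 × 23% = £35,650
  £151,500 × 34% = £51,510
  → £100,240

£79,650 ≤ £100,240, so no add-on is due.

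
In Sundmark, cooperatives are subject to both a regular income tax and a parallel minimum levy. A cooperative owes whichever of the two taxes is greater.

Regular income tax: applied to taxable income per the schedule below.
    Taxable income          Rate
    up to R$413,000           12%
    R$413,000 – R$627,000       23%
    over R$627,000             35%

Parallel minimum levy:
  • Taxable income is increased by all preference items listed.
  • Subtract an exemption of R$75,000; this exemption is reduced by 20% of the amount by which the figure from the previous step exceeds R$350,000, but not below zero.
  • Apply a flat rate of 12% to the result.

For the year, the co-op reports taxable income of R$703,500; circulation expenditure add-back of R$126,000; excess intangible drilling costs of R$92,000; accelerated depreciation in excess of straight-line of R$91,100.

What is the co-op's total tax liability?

Parallel minimum levy:
  Adjusted income: R$703,500 + R$126,000 + R$92,000 + R$91,100 = R$1,012,600
  Exemption: 20% × (R$1,012,600 − R$350,000) = R$132,520 ≥ R$75,000, so the exemption is fully phased out
  Base: R$1,012,600 − R$0 = R$1,012,600
  R$1,012,600 × 12% = R$121,512

Regular income tax:
  R$413,000 × 12% = R$49,560
  R$214,000 × 23% = R$49,220
  R$76,500 × 35% = R$26,775
  → R$125,555

R$125,555 > R$121,512, so the regular income tax governs.

R$125,555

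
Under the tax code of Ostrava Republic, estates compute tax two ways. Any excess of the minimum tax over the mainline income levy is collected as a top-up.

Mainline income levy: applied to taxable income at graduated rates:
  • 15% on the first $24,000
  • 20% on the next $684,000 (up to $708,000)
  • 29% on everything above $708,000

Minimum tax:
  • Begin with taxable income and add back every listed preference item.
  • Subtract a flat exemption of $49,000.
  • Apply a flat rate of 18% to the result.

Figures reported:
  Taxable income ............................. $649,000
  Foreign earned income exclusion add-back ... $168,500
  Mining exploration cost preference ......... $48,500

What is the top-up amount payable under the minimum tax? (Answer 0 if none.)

Minimum tax:
  Adjusted income: $649,000 + $168,500 + $48,500 = $866,000
  Less exemption $49,000 → base $817,000
  $817,000 × 18% = $147,060

Mainline income levy:
  $24,000 × 15% = $3,600
  $625,000 × 20% = $125,000
  → $128,600

Excess of minimum tax over mainline income levy: $147,060 − $128,600 = $18,460.

$18,460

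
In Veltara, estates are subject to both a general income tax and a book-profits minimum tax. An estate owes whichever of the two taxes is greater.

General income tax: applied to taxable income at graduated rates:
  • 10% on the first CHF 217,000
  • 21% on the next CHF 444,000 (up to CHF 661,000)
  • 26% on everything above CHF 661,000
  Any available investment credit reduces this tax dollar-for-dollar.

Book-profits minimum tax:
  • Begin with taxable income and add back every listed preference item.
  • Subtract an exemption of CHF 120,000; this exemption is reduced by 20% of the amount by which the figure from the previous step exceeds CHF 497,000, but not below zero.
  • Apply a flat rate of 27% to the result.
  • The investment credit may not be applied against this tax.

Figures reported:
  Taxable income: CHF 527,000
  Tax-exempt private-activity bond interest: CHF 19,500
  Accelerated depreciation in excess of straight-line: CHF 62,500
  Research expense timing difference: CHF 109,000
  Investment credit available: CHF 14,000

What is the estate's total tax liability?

CHF 173,394

General income tax:
  CHF 217,000 × 10% = CHF 21,700
  CHF 310,000 × 21% = CHF 65,100
  → CHF 86,800
  Less investment credit CHF 14,000 → CHF 72,800

Book-profits minimum tax:
  Adjusted income: CHF 527,000 + CHF 19,500 + CHF 62,500 + CHF 109,000 = CHF 718,000
  Exemption: CHF 120,000 − 20% × (CHF 718,000 − CHF 497,000) = CHF 120,000 − CHF 44,200 = CHF 75,800
  Base: CHF 718,000 − CHF 75,800 = CHF 642,200
  CHF 642,200 × 27% = CHF 173,394

CHF 173,394 > CHF 72,800, so the book-profits minimum tax is the binding amount.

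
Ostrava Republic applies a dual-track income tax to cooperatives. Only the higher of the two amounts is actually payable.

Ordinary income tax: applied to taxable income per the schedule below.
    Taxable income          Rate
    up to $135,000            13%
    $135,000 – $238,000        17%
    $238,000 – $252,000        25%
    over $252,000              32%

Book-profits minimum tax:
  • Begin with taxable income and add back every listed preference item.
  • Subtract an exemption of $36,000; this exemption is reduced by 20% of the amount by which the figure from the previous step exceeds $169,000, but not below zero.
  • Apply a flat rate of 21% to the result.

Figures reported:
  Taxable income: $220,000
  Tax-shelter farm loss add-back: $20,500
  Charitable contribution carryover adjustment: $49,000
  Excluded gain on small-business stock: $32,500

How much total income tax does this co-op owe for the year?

Book-profits minimum tax:
  Adjusted income: $220,000 + $20,500 + $49,000 + $32,500 = $322,000
  Exemption: $36,000 − 20% × ($322,000 − $169,000) = $36,000 − $30,600 = $5,400
  Base: $322,000 − $5,400 = $316,600
  $316,600 × 21% = $66,486

Ordinary income tax:
  $135,000 × 13% = $17,550
  $85,000 × 17% = $14,450
  → $32,000

$66,486 > $32,000, so the book-profits minimum tax is the binding amount.

$66,486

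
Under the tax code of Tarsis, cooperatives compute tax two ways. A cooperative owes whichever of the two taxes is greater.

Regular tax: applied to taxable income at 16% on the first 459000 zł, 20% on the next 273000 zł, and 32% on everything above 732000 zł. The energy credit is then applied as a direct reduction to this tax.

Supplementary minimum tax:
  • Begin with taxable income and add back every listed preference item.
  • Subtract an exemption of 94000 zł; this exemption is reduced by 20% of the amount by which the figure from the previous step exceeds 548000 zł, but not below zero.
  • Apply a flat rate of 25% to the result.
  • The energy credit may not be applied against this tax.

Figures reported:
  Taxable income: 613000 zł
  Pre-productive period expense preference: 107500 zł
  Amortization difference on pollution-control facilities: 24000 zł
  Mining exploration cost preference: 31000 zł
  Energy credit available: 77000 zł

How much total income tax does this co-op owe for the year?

181750 zł

Supplementary minimum tax:
  Adjusted income: 613000 zł + 107500 zł + 24000 zł + 31000 zł = 775500 zł
  Exemption: 94000 zł − 20% × (775500 zł − 548000 zł) = 94000 zł − 45500 zł = 48500 zł
  Base: 775500 zł − 48500 zł = 727000 zł
  727000 zł × 25% = 181750 zł

Regular tax:
  459000 zł × 16% = 73440 zł
  154000 zł × 20% = 30800 zł
  → 104240 zł
  Less energy credit 77000 zł → 27240 zł

181750 zł > 27240 zł, so the supplementary minimum tax is the binding amount.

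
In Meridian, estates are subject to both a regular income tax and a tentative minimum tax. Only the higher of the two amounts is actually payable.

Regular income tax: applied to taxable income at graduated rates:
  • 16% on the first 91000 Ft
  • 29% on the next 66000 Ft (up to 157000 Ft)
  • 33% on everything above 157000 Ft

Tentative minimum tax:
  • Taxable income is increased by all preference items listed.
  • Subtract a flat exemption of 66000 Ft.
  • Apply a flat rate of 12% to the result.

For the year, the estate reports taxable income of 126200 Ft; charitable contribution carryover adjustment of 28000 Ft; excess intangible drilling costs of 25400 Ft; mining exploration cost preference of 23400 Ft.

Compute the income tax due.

24768 Ft

Regular income tax:
  91000 Ft × 16% = 14560 Ft
  35200 Ft × 29% = 10208 Ft
  → 24768 Ft

Tentative minimum tax:
  Adjusted income: 126200 Ft + 28000 Ft + 25400 Ft + 23400 Ft = 203000 Ft
  Less exemption 66000 Ft → base 137000 Ft
  137000 Ft × 12% = 16440 Ft

24768 Ft > 16440 Ft, so the regular income tax governs.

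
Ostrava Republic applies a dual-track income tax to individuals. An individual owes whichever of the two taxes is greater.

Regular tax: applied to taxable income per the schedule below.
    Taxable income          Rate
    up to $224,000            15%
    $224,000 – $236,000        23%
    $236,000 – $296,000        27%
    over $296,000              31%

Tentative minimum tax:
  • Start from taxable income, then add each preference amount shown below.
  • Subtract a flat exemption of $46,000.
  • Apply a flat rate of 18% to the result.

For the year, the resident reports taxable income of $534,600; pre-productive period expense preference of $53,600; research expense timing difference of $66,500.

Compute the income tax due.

Tentative minimum tax:
  Adjusted income: $534,600 + $53,600 + $66,500 = $654,700
  Less exemption $46,000 → base $608,700
  $608,700 × 18% = $109,566

Regular tax:
  $224,000 × 15% = $33,600
  $12,000 × 23% = $2,760
  $60,000 × 27% = $16,200
  $238,600 × 31% = $73,966
  → $126,526

$126,526 > $109,566, so the regular tax governs.

$126,526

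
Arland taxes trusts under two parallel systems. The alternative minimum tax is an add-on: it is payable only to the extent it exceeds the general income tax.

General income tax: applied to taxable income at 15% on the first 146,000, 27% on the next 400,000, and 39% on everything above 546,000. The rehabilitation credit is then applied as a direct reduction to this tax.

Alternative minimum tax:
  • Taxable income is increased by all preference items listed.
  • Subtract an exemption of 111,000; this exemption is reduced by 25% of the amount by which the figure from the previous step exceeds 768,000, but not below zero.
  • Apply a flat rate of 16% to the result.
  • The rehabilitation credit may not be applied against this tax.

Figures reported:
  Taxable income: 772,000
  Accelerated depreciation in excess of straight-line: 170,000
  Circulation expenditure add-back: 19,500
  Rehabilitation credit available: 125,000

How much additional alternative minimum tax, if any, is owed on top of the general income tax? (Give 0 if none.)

50,780

General income tax:
  146,000 × 15% = 21,900
  400,000 × 27% = 108,000
  226,000 × 39% = 88,140
  → 218,040
  Less rehabilitation credit 125,000 → 93,040

Alternative minimum tax:
  Adjusted income: 772,000 + 170,000 + 19,500 = 961,500
  Exemption: 111,000 − 25% × (961,500 − 768,000) = 111,000 − 48,375 = 62,625
  Base: 961,500 − 62,625 = 898,875
  898,875 × 16% = 143,820

Excess of alternative minimum tax over general income tax: 143,820 − 93,040 = 50,780.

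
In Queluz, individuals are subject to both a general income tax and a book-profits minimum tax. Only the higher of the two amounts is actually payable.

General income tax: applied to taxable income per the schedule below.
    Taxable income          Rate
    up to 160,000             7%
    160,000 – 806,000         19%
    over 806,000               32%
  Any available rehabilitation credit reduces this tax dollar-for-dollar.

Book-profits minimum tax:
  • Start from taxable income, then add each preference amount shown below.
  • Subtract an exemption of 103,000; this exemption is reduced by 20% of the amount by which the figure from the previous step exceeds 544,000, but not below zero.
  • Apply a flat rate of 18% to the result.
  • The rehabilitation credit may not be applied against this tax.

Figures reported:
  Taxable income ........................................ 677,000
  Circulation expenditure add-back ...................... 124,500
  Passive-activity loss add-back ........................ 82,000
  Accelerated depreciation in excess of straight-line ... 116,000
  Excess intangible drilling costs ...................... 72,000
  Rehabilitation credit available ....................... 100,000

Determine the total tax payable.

General income tax:
  160,000 × 7% = 11,200
  517,000 × 19% = 98,230
  → 109,430
  Less rehabilitation credit 100,000 → 9,430

Book-profits minimum tax:
  Adjusted income: 677,000 + 124,500 + 82,000 + 116,000 + 72,000 = 1,071,500
  Exemption: 20% × (1,071,500 − 544,000) = 105,500 ≥ 103,000, so the exemption is fully phased out
  Base: 1,071,500 − 0 = 1,071,500
  1,071,500 × 18% = 192,870

192,870 > 9,430, so the book-profits minimum tax is the binding amount.

192,870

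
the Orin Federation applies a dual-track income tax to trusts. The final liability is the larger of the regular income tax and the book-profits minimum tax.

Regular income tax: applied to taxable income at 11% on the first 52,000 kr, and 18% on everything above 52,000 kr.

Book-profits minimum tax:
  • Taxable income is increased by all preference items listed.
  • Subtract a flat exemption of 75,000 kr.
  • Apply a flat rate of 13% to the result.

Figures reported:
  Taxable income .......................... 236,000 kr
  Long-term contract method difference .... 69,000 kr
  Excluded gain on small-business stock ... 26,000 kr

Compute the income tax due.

38,840 kr

Book-profits minimum tax:
  Adjusted income: 236,000 kr + 69,000 kr + 26,000 kr = 331,000 kr
  Less exemption 75,000 kr → base 256,000 kr
  256,000 kr × 13% = 33,280 kr

Regular income tax:
  52,000 kr × 11% = 5,720 kr
  184,000 kr × 18% = 33,120 kr
  → 38,840 kr

38,840 kr > 33,280 kr, so the regular income tax governs.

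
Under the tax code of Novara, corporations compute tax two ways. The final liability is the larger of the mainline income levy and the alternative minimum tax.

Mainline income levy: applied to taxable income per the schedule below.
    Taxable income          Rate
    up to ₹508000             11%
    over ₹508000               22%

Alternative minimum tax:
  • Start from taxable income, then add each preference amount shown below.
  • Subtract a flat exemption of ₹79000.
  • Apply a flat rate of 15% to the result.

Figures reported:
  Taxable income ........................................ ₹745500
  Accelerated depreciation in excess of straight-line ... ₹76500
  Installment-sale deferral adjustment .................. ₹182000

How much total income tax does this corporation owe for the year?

Alternative minimum tax:
  Adjusted income: ₹745500 + ₹76500 + ₹182000 = ₹1004000
  Less exemption ₹79000 → base ₹925000
  ₹925000 × 15% = ₹138750

Mainline income levy:
  ₹508000 × 11% = ₹55880
  ₹237500 × 22% = ₹52250
  → ₹108130

₹138750 > ₹108130, so the alternative minimum tax is the binding amount.

₹138750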